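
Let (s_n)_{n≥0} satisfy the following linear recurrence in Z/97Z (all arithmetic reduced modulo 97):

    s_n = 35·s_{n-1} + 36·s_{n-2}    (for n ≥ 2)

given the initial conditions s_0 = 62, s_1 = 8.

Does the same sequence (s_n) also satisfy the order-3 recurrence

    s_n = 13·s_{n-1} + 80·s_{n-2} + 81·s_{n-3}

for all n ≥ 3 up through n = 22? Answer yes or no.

Terms s_0..s_22: 62, 8, 87, 35, 89, 10, 62, 8, 87, 35, 89, 10, 62, 8, 87, 35, 89, 10, 62, 8, 87, 35, 89
n=3: candidate gives 3, actual s_3 = 35 ✗

no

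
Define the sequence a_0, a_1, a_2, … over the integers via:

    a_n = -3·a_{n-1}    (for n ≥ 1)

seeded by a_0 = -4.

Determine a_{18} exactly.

a_1 = -3·-4 = 12
a_2 = -3·12 = -36
a_3 = -3·-36 = 108
a_4 = -3·108 = -324
a_5 = -3·-324 = 972
a_6 = -3·972 = -2916
a_7 = -3·-2916 = 8748
a_8 = -3·8748 = -26244
a_9 = -3·-26244 = 78732
a_10 = -3·78732 = -236196
a_11 = -3·-236196 = 708588
a_12 = -3·708588 = -2125764
a_13 = -3·-2125764 = 6377292
a_14 = -3·6377292 = -19131876
a_15 = -3·-19131876 = 57395628
a_16 = -3·57395628 = -172186884
a_17 = -3·-172186884 = 516560652
a_18 = -3·516560652 = -1549681956

-1549681956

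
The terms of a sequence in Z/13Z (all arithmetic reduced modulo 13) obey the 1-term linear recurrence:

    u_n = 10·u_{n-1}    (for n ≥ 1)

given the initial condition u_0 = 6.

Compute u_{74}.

2

u_1 = 10·6 = 8
u_2 = 10·8 = 2
u_3 = 10·2 = 7
u_4 = 10·7 = 5
u_5 = 10·5 = 11
u_6 = 10·11 = 6
(u_6) = (6) = (u_0), so the sequence has period 6.
74 ≡ 2 (mod 6), hence u_74 = u_2 = 2.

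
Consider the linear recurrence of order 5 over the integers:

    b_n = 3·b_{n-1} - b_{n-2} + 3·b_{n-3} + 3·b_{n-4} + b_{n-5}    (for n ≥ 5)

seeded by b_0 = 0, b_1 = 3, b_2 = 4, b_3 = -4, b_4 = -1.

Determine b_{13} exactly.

b_5 = 3·-1 + -1·-4 + 3·4 + 3·3 + 1·0 = 22
b_6 = 3·22 + -1·-1 + 3·-4 + 3·4 + 1·3 = 70
b_7 = 3·70 + -1·22 + 3·-1 + 3·-4 + 1·4 = 177
b_8 = 3·177 + -1·70 + 3·22 + 3·-1 + 1·-4 = 520
b_9 = 3·520 + -1·177 + 3·70 + 3·22 + 1·-1 = 1658
b_10 = 3·1658 + -1·520 + 3·177 + 3·70 + 1·22 = 5217
b_11 = 3·5217 + -1·1658 + 3·520 + 3·177 + 1·70 = 16154
b_12 = 3·16154 + -1·5217 + 3·1658 + 3·520 + 1·177 = 49956
b_13 = 3·49956 + -1·16154 + 3·5217 + 3·1658 + 1·520 = 154859

154859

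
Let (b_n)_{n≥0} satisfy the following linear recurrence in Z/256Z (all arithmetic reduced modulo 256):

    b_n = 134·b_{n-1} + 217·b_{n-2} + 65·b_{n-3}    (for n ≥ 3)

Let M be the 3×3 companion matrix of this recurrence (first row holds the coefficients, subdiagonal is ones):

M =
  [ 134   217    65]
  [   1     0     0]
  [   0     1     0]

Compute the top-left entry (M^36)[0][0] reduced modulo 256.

(M^36)[0][0] is the top entry after applying M 36 times to the unit state (1, 0, 0). Equivalently it is h_{38} for the auxiliary sequence (h_n) obeying the same recurrence with h_2 = 1 and h_i = 0 for 0 ≤ i < 2:
h_3 = 134·1 + 217·0 + 65·0 = 134
h_4 = 134·134 + 217·1 + 65·0 = 253
h_5 = 134·253 + 217·134 + 65·1 = 69
h_6 = 134·69 + 217·253 + 65·134 = 153
h_7 = 134·153 + 217·69 + 65·253 = 208
h_8 = 134·208 + 217·153 + 65·69 = 22
h_9 = 134·22 + 217·208 + 65·153 = 173
h_10 = 134·173 + 217·22 + 65·208 = 4
h_11 = 134·4 + 217·173 + 65·22 = 83
h_12 = 134·83 + 217·4 + 65·173 = 195
h_13 = 134·195 + 217·83 + 65·4 = 113
h_14 = 134·113 + 217·195 + 65·83 = 132
h_15 = 134·132 + 217·113 + 65·195 = 100
h_16 = 134·100 + 217·132 + 65·113 = 237
h_17 = 134·237 + 217·100 + 65·132 = 86
h_18 = 134·86 + 217·237 + 65·100 = 77
h_19 = 134·77 + 217·86 + 65·237 = 97
h_20 = 134·97 + 217·77 + 65·86 = 225
h_21 = 134·225 + 217·97 + 65·77 = 140
h_22 = 134·140 + 217·225 + 65·97 = 162
h_23 = 134·162 + 217·140 + 65·225 = 153
h_24 = 134·153 + 217·162 + 65·140 = 244
h_25 = 134·244 + 217·153 + 65·162 = 139
h_26 = 134·139 + 217·244 + 65·153 = 111
h_27 = 134·111 + 217·139 + 65·244 = 225
h_28 = 134·225 + 217·111 + 65·139 = 40
h_29 = 134·40 + 217·225 + 65·111 = 216
h_30 = 134·216 + 217·40 + 65·225 = 25
h_31 = 134·25 + 217·216 + 65·40 = 86
h_32 = 134·86 + 217·25 + 65·216 = 13
h_33 = 134·13 + 217·86 + 65·25 = 13
h_34 = 134·13 + 217·13 + 65·86 = 169
h_35 = 134·169 + 217·13 + 65·13 = 200
h_36 = 134·200 + 217·169 + 65·13 = 62
h_37 = 134·62 + 217·200 + 65·169 = 229
h_38 = 134·229 + 217·62 + 65·200 = 52

52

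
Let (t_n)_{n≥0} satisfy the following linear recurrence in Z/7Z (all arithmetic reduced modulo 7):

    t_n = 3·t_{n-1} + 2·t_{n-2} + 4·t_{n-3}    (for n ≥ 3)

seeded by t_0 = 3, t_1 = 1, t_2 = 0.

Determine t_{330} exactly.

5

t_3 = 3·0 + 2·1 + 4·3 = 0
t_4 = 3·0 + 2·0 + 4·1 = 4
t_5 = 3·4 + 2·0 + 4·0 = 5
t_6 = 3·5 + 2·4 + 4·0 = 2
t_7 = 3·2 + 2·5 + 4·4 = 4
t_8 = 3·4 + 2·2 + 4·5 = 1
Continuing the recurrence:
  t_9 = 5;  t_10 = 5;  t_11 = 1;  t_12 = 5;  t_13 = 2;  t_14 = 6
  t_15 = 0;  t_16 = 6;  t_17 = 0;  t_18 = 5;  t_19 = 4;  t_20 = 1
  t_21 = 3;  t_22 = 6;  t_23 = 0;  t_24 = 3;  t_25 = 5;  t_26 = 0
  t_27 = 1;  t_28 = 2;  t_29 = 1;  t_30 = 4;  t_31 = 1;  t_32 = 1
  t_33 = 0;  t_34 = 6;  t_35 = 1;  t_36 = 1;  t_37 = 1;  t_38 = 2
  t_39 = 5;  t_40 = 2;  t_41 = 3;  t_42 = 5;  t_43 = 1;  t_44 = 4
  t_45 = 6;  t_46 = 2;  t_47 = 6;  t_48 = 4;  t_49 = 4;  t_50 = 2
  t_51 = 2;  t_52 = 5;  t_53 = 6;  t_54 = 1;  t_55 = 0;  t_56 = 5
  t_57 = 5;  t_58 = 4;  t_59 = 0;  t_60 = 0;  t_61 = 2;  t_62 = 6
  t_63 = 1;  t_64 = 2;  t_65 = 4;  t_66 = 6;  t_67 = 6;  t_68 = 4
  t_69 = 6;  t_70 = 1;  t_71 = 3;  t_72 = 0;  t_73 = 3;  t_74 = 0
  t_75 = 6;  t_76 = 2;  t_77 = 4;  t_78 = 5;  t_79 = 3;  t_80 = 0
  t_81 = 5;  t_82 = 6;  t_83 = 0;  t_84 = 4;  t_85 = 1;  t_86 = 4
  t_87 = 2;  t_88 = 4;  t_89 = 4;  t_90 = 0;  t_91 = 3;  t_92 = 4
  t_93 = 4;  t_94 = 4;  t_95 = 1;  t_96 = 6;  t_97 = 1;  t_98 = 5
  t_99 = 6;  t_100 = 4;  t_101 = 2;  t_102 = 3;  t_103 = 1;  t_104 = 3
  t_105 = 2;  t_106 = 2;  t_107 = 1;  t_108 = 1;  t_109 = 6;  t_110 = 3
  t_111 = 4;  t_112 = 0;  t_113 = 6;  t_114 = 6;  t_115 = 2;  t_116 = 0
  t_117 = 0;  t_118 = 1;  t_119 = 3;  t_120 = 4;  t_121 = 1;  t_122 = 2
  t_123 = 3;  t_124 = 3;  t_125 = 2;  t_126 = 3;  t_127 = 4;  t_128 = 5
  t_129 = 0;  t_130 = 5;  t_131 = 0;  t_132 = 3;  t_133 = 1;  t_134 = 2
  t_135 = 6;  t_136 = 5;  t_137 = 0;  t_138 = 6;  t_139 = 3;  t_140 = 0
  t_141 = 2;  t_142 = 4;  t_143 = 2;  t_144 = 1;  t_145 = 2;  t_146 = 2
  t_147 = 0;  t_148 = 5;  t_149 = 2;  t_150 = 2;  t_151 = 2;  t_152 = 4
  t_153 = 3;  t_154 = 4;  t_155 = 6;  t_156 = 3;  t_157 = 2;  t_158 = 1
  t_159 = 5;  t_160 = 4;  t_161 = 5;  t_162 = 1;  t_163 = 1;  t_164 = 4
  t_165 = 4;  t_166 = 3;  t_167 = 5;  t_168 = 2;  t_169 = 0;  t_170 = 3
  t_171 = 3;  t_172 = 1;  t_173 = 0;  t_174 = 0;  t_175 = 4;  t_176 = 5
  t_177 = 2;  t_178 = 4;  t_179 = 1;  t_180 = 5;  t_181 = 5;  t_182 = 1
  t_183 = 5;  t_184 = 2;  t_185 = 6;  t_186 = 0;  t_187 = 6;  t_188 = 0
  t_189 = 5;  t_190 = 4;  t_191 = 1;  t_192 = 3;  t_193 = 6;  t_194 = 0
  t_195 = 3;  t_196 = 5;  t_197 = 0;  t_198 = 1;  t_199 = 2;  t_200 = 1
  t_201 = 4;  t_202 = 1;  t_203 = 1;  t_204 = 0;  t_205 = 6;  t_206 = 1
  t_207 = 1;  t_208 = 1;  t_209 = 2;  t_210 = 5;  t_211 = 2;  t_212 = 3
  t_213 = 5;  t_214 = 1;  t_215 = 4;  t_216 = 6;  t_217 = 2;  t_218 = 6
  t_219 = 4;  t_220 = 4;  t_221 = 2;  t_222 = 2;  t_223 = 5;  t_224 = 6
  t_225 = 1;  t_226 = 0;  t_227 = 5;  t_228 = 5;  t_229 = 4;  t_230 = 0
  t_231 = 0;  t_232 = 2;  t_233 = 6;  t_234 = 1;  t_235 = 2;  t_236 = 4
  t_237 = 6;  t_238 = 6;  t_239 = 4;  t_240 = 6;  t_241 = 1;  t_242 = 3
  t_243 = 0;  t_244 = 3;  t_245 = 0;  t_246 = 6;  t_247 = 2;  t_248 = 4
  t_249 = 5;  t_250 = 3;  t_251 = 0;  t_252 = 5;  t_253 = 6;  t_254 = 0
  t_255 = 4;  t_256 = 1;  t_257 = 4;  t_258 = 2;  t_259 = 4;  t_260 = 4
  t_261 = 0;  t_262 = 3;  t_263 = 4;  t_264 = 4;  t_265 = 4;  t_266 = 1
  t_267 = 6;  t_268 = 1;  t_269 = 5;  t_270 = 6;  t_271 = 4;  t_272 = 2
  t_273 = 3;  t_274 = 1;  t_275 = 3;  t_276 = 2;  t_277 = 2;  t_278 = 1
  t_279 = 1;  t_280 = 6;  t_281 = 3;  t_282 = 4;  t_283 = 0;  t_284 = 6
  t_285 = 6;  t_286 = 2;  t_287 = 0;  t_288 = 0;  t_289 = 1;  t_290 = 3
  t_291 = 4;  t_292 = 1;  t_293 = 2;  t_294 = 3;  t_295 = 3;  t_296 = 2
  t_297 = 3;  t_298 = 4;  t_299 = 5;  t_300 = 0;  t_301 = 5;  t_302 = 0
  t_303 = 3;  t_304 = 1;  t_305 = 2;  t_306 = 6;  t_307 = 5;  t_308 = 0
  t_309 = 6;  t_310 = 3;  t_311 = 0;  t_312 = 2;  t_313 = 4;  t_314 = 2
  t_315 = 1;  t_316 = 2;  t_317 = 2;  t_318 = 0;  t_319 = 5;  t_320 = 2
  t_321 = 2;  t_322 = 2;  t_323 = 4;  t_324 = 3;  t_325 = 4;  t_326 = 6
  t_327 = 3;  t_328 = 2
t_329 = 3·2 + 2·3 + 4·6 = 1
t_330 = 3·1 + 2·2 + 4·3 = 5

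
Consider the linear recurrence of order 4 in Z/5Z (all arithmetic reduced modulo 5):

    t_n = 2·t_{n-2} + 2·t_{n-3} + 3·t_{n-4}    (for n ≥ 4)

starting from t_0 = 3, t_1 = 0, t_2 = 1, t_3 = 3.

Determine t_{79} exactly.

2

t_4 = 0·3 + 2·1 + 2·0 + 3·3 = 1
t_5 = 0·1 + 2·3 + 2·1 + 3·0 = 3
t_6 = 0·3 + 2·1 + 2·3 + 3·1 = 1
t_7 = 0·1 + 2·3 + 2·1 + 3·3 = 2
t_8 = 0·2 + 2·1 + 2·3 + 3·1 = 1
t_9 = 0·1 + 2·2 + 2·1 + 3·3 = 0
t_10 = 0·0 + 2·1 + 2·2 + 3·1 = 4
t_11 = 0·4 + 2·0 + 2·1 + 3·2 = 3
t_12 = 0·3 + 2·4 + 2·0 + 3·1 = 1
t_13 = 0·1 + 2·3 + 2·4 + 3·0 = 4
t_14 = 0·4 + 2·1 + 2·3 + 3·4 = 0
t_15 = 0·0 + 2·4 + 2·1 + 3·3 = 4
t_16 = 0·4 + 2·0 + 2·4 + 3·1 = 1
t_17 = 0·1 + 2·4 + 2·0 + 3·4 = 0
t_18 = 0·0 + 2·1 + 2·4 + 3·0 = 0
t_19 = 0·0 + 2·0 + 2·1 + 3·4 = 4
t_20 = 0·4 + 2·0 + 2·0 + 3·1 = 3
t_21 = 0·3 + 2·4 + 2·0 + 3·0 = 3
t_22 = 0·3 + 2·3 + 2·4 + 3·0 = 4
t_23 = 0·4 + 2·3 + 2·3 + 3·4 = 4
t_24 = 0·4 + 2·4 + 2·3 + 3·3 = 3
t_25 = 0·3 + 2·4 + 2·4 + 3·3 = 0
t_26 = 0·0 + 2·3 + 2·4 + 3·4 = 1
t_27 = 0·1 + 2·0 + 2·3 + 3·4 = 3
(t_24, t_25, t_26, t_27) = (3, 0, 1, 3) = (t_0, t_1, t_2, t_3), so the sequence has period 24.
79 ≡ 7 (mod 24), hence t_79 = t_7 = 2.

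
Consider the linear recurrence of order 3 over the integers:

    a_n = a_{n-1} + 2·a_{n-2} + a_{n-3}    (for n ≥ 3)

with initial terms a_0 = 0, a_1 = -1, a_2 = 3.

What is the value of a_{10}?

a_3 = 1·3 + 2·-1 + 1·0 = 1
a_4 = 1·1 + 2·3 + 1·-1 = 6
a_5 = 1·6 + 2·1 + 1·3 = 11
a_6 = 1·11 + 2·6 + 1·1 = 24
a_7 = 1·24 + 2·11 + 1·6 = 52
a_8 = 1·52 + 2·24 + 1·11 = 111
a_9 = 1·111 + 2·52 + 1·24 = 239
a_10 = 1·239 + 2·111 + 1·52 = 513

513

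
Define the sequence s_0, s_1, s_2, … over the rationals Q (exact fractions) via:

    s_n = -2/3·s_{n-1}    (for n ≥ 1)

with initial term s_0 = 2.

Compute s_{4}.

32/81

s_1 = -2/3·2 = -4/3
s_2 = -2/3·-4/3 = 8/9
s_3 = -2/3·8/9 = -16/27
s_4 = -2/3·-16/27 = 32/81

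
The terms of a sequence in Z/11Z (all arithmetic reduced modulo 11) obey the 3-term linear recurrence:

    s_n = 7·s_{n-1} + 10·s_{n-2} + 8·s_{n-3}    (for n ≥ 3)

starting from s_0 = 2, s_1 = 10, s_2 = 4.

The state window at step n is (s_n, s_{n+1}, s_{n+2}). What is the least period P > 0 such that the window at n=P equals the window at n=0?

1330

n=0: window = (2, 10, 4)
n=1: window = (10, 4, 1)
n=2: window = (4, 1, 6)
n=3: window = (1, 6, 7)
n=4: window = (6, 7, 7)
n=5: window = (7, 7, 2)
n=6: window = (7, 2, 8)
n=7: window = (2, 8, 0)
n=8: window = (8, 0, 8)
n=9: window = (0, 8, 10)
n=10: window = (8, 10, 7)
n=11: window = (10, 7, 4)
n=12: window = (7, 4, 2)
n=13: window = (4, 2, 0)
n=14: window = (2, 0, 8)
n=15: window = (0, 8, 6)
n=16: window = (8, 6, 1)
n=17: window = (6, 1, 10)
n=18: window = (1, 10, 7)
n=19: window = (10, 7, 3)
n=20: window = (7, 3, 6)
n=21: window = (3, 6, 7)
n=22: window = (6, 7, 1)
n=23: window = (7, 1, 4)
n=24: window = (1, 4, 6)
n=25: window = (4, 6, 2)
n=26: window = (6, 2, 7)
n=27: window = (2, 7, 7)
n=28: window = (7, 7, 3)
n=29: window = (7, 3, 4)
n=30: window = (3, 4, 4)
n=31: window = (4, 4, 4)
n=32: window = (4, 4, 1)
n=33: window = (4, 1, 2)
n=34: window = (1, 2, 1)
n=35: window = (2, 1, 2)
n=36: window = (1, 2, 7)
n=37: window = (2, 7, 0)
n=38: window = (7, 0, 9)
n=39: window = (0, 9, 9)
n=40: window = (9, 9, 10)
…
n=1328: window = (4, 3, 2)
n=1329: window = (3, 2, 10)
n=1330: window = (2, 10, 4)
window at n=1330 equals window at n=0 → period = 1330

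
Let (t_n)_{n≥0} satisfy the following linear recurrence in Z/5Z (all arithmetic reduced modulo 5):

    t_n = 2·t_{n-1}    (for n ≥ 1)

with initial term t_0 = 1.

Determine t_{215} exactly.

3

t_1 = 2·1 = 2
t_2 = 2·2 = 4
t_3 = 2·4 = 3
t_4 = 2·3 = 1
(t_4) = (1) = (t_0), so the sequence has period 4.
215 ≡ 3 (mod 4), hence t_215 = t_3 = 3.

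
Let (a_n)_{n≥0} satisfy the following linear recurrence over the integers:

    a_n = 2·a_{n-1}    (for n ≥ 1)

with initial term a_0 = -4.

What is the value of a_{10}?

a_1 = 2·-4 = -8
a_2 = 2·-8 = -16
a_3 = 2·-16 = -32
a_4 = 2·-32 = -64
a_5 = 2·-64 = -128
a_6 = 2·-128 = -256
a_7 = 2·-256 = -512
a_8 = 2·-512 = -1024
a_9 = 2·-1024 = -2048
a_10 = 2·-2048 = -4096

-4096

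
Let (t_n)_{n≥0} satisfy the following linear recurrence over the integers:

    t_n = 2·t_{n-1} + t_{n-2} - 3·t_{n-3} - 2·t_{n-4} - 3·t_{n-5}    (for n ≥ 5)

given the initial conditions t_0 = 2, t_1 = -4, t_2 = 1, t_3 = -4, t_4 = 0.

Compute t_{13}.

156

t_5 = 2·0 + 1·-4 + -3·1 + -2·-4 + -3·2 = -5
t_6 = 2·-5 + 1·0 + -3·-4 + -2·1 + -3·-4 = 12
t_7 = 2·12 + 1·-5 + -3·0 + -2·-4 + -3·1 = 24
t_8 = 2·24 + 1·12 + -3·-5 + -2·0 + -3·-4 = 87
t_9 = 2·87 + 1·24 + -3·12 + -2·-5 + -3·0 = 172
t_10 = 2·172 + 1·87 + -3·24 + -2·12 + -3·-5 = 350
t_11 = 2·350 + 1·172 + -3·87 + -2·24 + -3·12 = 527
t_12 = 2·527 + 1·350 + -3·172 + -2·87 + -3·24 = 642
t_13 = 2·642 + 1·527 + -3·350 + -2·172 + -3·87 = 156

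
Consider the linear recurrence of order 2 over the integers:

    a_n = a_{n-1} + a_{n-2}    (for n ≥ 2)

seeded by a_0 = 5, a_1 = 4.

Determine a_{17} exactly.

11323

a_2 = 1·4 + 1·5 = 9
a_3 = 1·9 + 1·4 = 13
a_4 = 1·13 + 1·9 = 22
a_5 = 1·22 + 1·13 = 35
a_6 = 1·35 + 1·22 = 57
a_7 = 1·57 + 1·35 = 92
a_8 = 1·92 + 1·57 = 149
a_9 = 1·149 + 1·92 = 241
a_10 = 1·241 + 1·149 = 390
a_11 = 1·390 + 1·241 = 631
a_12 = 1·631 + 1·390 = 1021
a_13 = 1·1021 + 1·631 = 1652
a_14 = 1·1652 + 1·1021 = 2673
a_15 = 1·2673 + 1·1652 = 4325
a_16 = 1·4325 + 1·2673 = 6998
a_17 = 1·6998 + 1·4325 = 11323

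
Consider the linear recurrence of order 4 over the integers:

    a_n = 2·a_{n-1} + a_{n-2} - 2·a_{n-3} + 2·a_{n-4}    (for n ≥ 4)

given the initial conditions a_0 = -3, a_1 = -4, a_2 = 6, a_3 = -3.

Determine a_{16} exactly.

-71882

a_4 = 2·-3 + 1·6 + -2·-4 + 2·-3 = 2
a_5 = 2·2 + 1·-3 + -2·6 + 2·-4 = -19
a_6 = 2·-19 + 1·2 + -2·-3 + 2·6 = -18
a_7 = 2·-18 + 1·-19 + -2·2 + 2·-3 = -65
a_8 = 2·-65 + 1·-18 + -2·-19 + 2·2 = -106
a_9 = 2·-106 + 1·-65 + -2·-18 + 2·-19 = -279
a_10 = 2·-279 + 1·-106 + -2·-65 + 2·-18 = -570
a_11 = 2·-570 + 1·-279 + -2·-106 + 2·-65 = -1337
a_12 = 2·-1337 + 1·-570 + -2·-279 + 2·-106 = -2898
a_13 = 2·-2898 + 1·-1337 + -2·-570 + 2·-279 = -6551
a_14 = 2·-6551 + 1·-2898 + -2·-1337 + 2·-570 = -14466
a_15 = 2·-14466 + 1·-6551 + -2·-2898 + 2·-1337 = -32361
a_16 = 2·-32361 + 1·-14466 + -2·-6551 + 2·-2898 = -71882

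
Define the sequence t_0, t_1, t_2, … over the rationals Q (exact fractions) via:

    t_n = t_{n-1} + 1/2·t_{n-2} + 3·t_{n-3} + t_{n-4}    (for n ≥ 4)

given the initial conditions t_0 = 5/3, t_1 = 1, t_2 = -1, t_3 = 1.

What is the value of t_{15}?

1403231/192

t_4 = 1·1 + 1/2·-1 + 3·1 + 1·5/3 = 31/6
t_5 = 1·31/6 + 1/2·1 + 3·-1 + 1·1 = 11/3
t_6 = 1·11/3 + 1/2·31/6 + 3·1 + 1·-1 = 33/4
t_7 = 1·33/4 + 1/2·11/3 + 3·31/6 + 1·1 = 319/12
t_8 = 1·319/12 + 1/2·33/4 + 3·11/3 + 1·31/6 = 375/8
t_9 = 1·375/8 + 1/2·319/12 + 3·33/4 + 1·11/3 = 1063/12
t_10 = 1·1063/12 + 1/2·375/8 + 3·319/12 + 1·33/4 = 9601/48
t_11 = 1·9601/48 + 1/2·1063/12 + 3·375/8 + 1·319/12 = 19753/48
t_12 = 1·19753/48 + 1/2·9601/48 + 3·1063/12 + 1·375/8 = 26373/32
t_13 = 1·26373/32 + 1/2·19753/48 + 3·9601/48 + 1·1063/12 = 27497/16
t_14 = 1·27497/16 + 1/2·26373/32 + 3·19753/48 + 1·9601/48 = 684523/192
t_15 = 1·684523/192 + 1/2·27497/16 + 3·26373/32 + 1·19753/48 = 1403231/192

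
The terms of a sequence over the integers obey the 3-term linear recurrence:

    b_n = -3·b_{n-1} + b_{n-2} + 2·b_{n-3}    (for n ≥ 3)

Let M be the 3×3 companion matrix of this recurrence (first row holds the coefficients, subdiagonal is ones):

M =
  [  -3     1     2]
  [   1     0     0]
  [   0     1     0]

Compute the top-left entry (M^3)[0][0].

-31

(M^3)[0][0] is the top entry after applying M 3 times to the unit state (1, 0, 0). Equivalently it is h_{5} for the auxiliary sequence (h_n) obeying the same recurrence with h_2 = 1 and h_i = 0 for 0 ≤ i < 2:
h_3 = -3·1 + 1·0 + 2·0 = -3
h_4 = -3·-3 + 1·1 + 2·0 = 10
h_5 = -3·10 + 1·-3 + 2·1 = -31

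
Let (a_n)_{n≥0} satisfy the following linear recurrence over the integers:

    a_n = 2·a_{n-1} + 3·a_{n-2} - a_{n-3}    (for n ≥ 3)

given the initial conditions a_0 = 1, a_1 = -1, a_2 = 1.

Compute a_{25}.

a_3 = 2·1 + 3·-1 + -1·1 = -2
a_4 = 2·-2 + 3·1 + -1·-1 = 0
a_5 = 2·0 + 3·-2 + -1·1 = -7
a_6 = 2·-7 + 3·0 + -1·-2 = -12
a_7 = 2·-12 + 3·-7 + -1·0 = -45
a_8 = 2·-45 + 3·-12 + -1·-7 = -119
a_9 = 2·-119 + 3·-45 + -1·-12 = -361
a_10 = 2·-361 + 3·-119 + -1·-45 = -1034
a_11 = 2·-1034 + 3·-361 + -1·-119 = -3032
a_12 = 2·-3032 + 3·-1034 + -1·-361 = -8805
a_13 = 2·-8805 + 3·-3032 + -1·-1034 = -25672
a_14 = 2·-25672 + 3·-8805 + -1·-3032 = -74727
a_15 = 2·-74727 + 3·-25672 + -1·-8805 = -217665
a_16 = 2·-217665 + 3·-74727 + -1·-25672 = -633839
a_17 = 2·-633839 + 3·-217665 + -1·-74727 = -1845946
a_18 = 2·-1845946 + 3·-633839 + -1·-217665 = -5375744
a_19 = 2·-5375744 + 3·-1845946 + -1·-633839 = -15655487
a_20 = 2·-15655487 + 3·-5375744 + -1·-1845946 = -45592260
a_21 = 2·-45592260 + 3·-15655487 + -1·-5375744 = -132775237
a_22 = 2·-132775237 + 3·-45592260 + -1·-15655487 = -386671767
a_23 = 2·-386671767 + 3·-132775237 + -1·-45592260 = -1126076985
a_24 = 2·-1126076985 + 3·-386671767 + -1·-132775237 = -3279394034
a_25 = 2·-3279394034 + 3·-1126076985 + -1·-386671767 = -9550347256

-9550347256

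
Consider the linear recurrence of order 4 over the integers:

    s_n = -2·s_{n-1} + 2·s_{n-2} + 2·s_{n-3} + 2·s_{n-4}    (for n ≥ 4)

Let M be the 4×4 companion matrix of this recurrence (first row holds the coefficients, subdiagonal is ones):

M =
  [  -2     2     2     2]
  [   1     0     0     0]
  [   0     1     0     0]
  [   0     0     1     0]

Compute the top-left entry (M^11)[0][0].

(M^11)[0][0] is the top entry after applying M 11 times to the unit state (1, 0, 0, 0). Equivalently it is h_{14} for the auxiliary sequence (h_n) obeying the same recurrence with h_3 = 1 and h_i = 0 for 0 ≤ i < 3:
h_4 = -2·1 + 2·0 + 2·0 + 2·0 = -2
h_5 = -2·-2 + 2·1 + 2·0 + 2·0 = 6
h_6 = -2·6 + 2·-2 + 2·1 + 2·0 = -14
h_7 = -2·-14 + 2·6 + 2·-2 + 2·1 = 38
h_8 = -2·38 + 2·-14 + 2·6 + 2·-2 = -96
h_9 = -2·-96 + 2·38 + 2·-14 + 2·6 = 252
h_10 = -2·252 + 2·-96 + 2·38 + 2·-14 = -648
h_11 = -2·-648 + 2·252 + 2·-96 + 2·38 = 1684
h_12 = -2·1684 + 2·-648 + 2·252 + 2·-96 = -4352
h_13 = -2·-4352 + 2·1684 + 2·-648 + 2·252 = 11280
h_14 = -2·11280 + 2·-4352 + 2·1684 + 2·-648 = -29192

-29192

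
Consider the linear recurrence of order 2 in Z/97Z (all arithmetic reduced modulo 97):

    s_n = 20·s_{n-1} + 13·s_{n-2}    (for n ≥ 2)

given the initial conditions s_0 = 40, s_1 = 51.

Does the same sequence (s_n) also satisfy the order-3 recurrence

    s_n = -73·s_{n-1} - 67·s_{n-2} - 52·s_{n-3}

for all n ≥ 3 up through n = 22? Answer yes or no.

Terms s_0..s_22: 40, 51, 85, 35, 59, 83, 2, 52, 96, 74, 12, 38, 43, 93, 91, 22, 71, 57, 26, 0, 47, 67, 11
n=3: candidate gives 35, actual s_3 = 35 ✓
n=4: candidate gives 59, actual s_4 = 59 ✓
n=5: candidate gives 83, actual s_5 = 83 ✓
n=6: candidate gives 2, actual s_6 = 2 ✓
n=7: candidate gives 52, actual s_7 = 52 ✓
n=8: candidate gives 96, actual s_8 = 96 ✓
n=9: candidate gives 74, actual s_9 = 74 ✓
n=10: candidate gives 12, actual s_10 = 12 ✓
n=11: candidate gives 38, actual s_11 = 38 ✓
n=12: candidate gives 43, actual s_12 = 43 ✓
n=13: candidate gives 93, actual s_13 = 93 ✓
n=14: candidate gives 91, actual s_14 = 91 ✓
n=15: candidate gives 22, actual s_15 = 22 ✓
n=16: candidate gives 71, actual s_16 = 71 ✓
n=17: candidate gives 57, actual s_17 = 57 ✓
n=18: candidate gives 26, actual s_18 = 26 ✓
n=19: candidate gives 0, actual s_19 = 0 ✓
n=20: candidate gives 47, actual s_20 = 47 ✓
n=21: candidate gives 67, actual s_21 = 67 ✓
n=22: candidate gives 11, actual s_22 = 11 ✓

yes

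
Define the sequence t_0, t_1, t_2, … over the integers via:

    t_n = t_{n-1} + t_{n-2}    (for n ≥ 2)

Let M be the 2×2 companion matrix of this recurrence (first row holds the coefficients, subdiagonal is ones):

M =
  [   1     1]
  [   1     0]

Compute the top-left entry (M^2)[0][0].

(M^2)[0][0] is the top entry after applying M 2 times to the unit state (1, 0). Equivalently it is h_{3} for the auxiliary sequence (h_n) obeying the same recurrence with h_1 = 1 and h_i = 0 for 0 ≤ i < 1:
h_2 = 1·1 + 1·0 = 1
h_3 = 1·1 + 1·1 = 2

2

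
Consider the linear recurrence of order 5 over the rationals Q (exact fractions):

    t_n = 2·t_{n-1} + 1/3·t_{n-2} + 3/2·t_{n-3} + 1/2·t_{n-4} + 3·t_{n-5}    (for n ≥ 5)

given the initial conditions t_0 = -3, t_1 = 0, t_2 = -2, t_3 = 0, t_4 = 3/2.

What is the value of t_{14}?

-32194589/1296

t_5 = 2·3/2 + 1/3·0 + 3/2·-2 + 1/2·0 + 3·-3 = -9
t_6 = 2·-9 + 1/3·3/2 + 3/2·0 + 1/2·-2 + 3·0 = -37/2
t_7 = 2·-37/2 + 1/3·-9 + 3/2·3/2 + 1/2·0 + 3·-2 = -175/4
t_8 = 2·-175/4 + 1/3·-37/2 + 3/2·-9 + 1/2·3/2 + 3·0 = -1277/12
t_9 = 2·-1277/12 + 1/3·-175/4 + 3/2·-37/2 + 1/2·-9 + 3·3/2 = -1531/6
t_10 = 2·-1531/6 + 1/3·-1277/12 + 3/2·-175/4 + 1/2·-37/2 + 3·-9 = -46633/72
t_11 = 2·-46633/72 + 1/3·-1531/6 + 3/2·-1277/12 + 1/2·-175/4 + 3·-37/2 = -19409/12
t_12 = 2·-19409/12 + 1/3·-46633/72 + 3/2·-1531/6 + 1/2·-1277/12 + 3·-175/4 = -433937/108
t_13 = 2·-433937/108 + 1/3·-19409/12 + 3/2·-46633/72 + 1/2·-1531/6 + 3·-1277/12 = -4317133/432
t_14 = 2·-4317133/432 + 1/3·-433937/108 + 3/2·-19409/12 + 1/2·-46633/72 + 3·-1531/6 = -32194589/1296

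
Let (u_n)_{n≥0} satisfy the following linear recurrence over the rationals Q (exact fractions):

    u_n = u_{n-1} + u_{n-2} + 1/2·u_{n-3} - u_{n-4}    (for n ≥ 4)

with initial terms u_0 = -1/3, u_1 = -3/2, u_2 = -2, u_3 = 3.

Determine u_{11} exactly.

3515/48

u_4 = 1·3 + 1·-2 + 1/2·-3/2 + -1·-1/3 = 7/12
u_5 = 1·7/12 + 1·3 + 1/2·-2 + -1·-3/2 = 49/12
u_6 = 1·49/12 + 1·7/12 + 1/2·3 + -1·-2 = 49/6
u_7 = 1·49/6 + 1·49/12 + 1/2·7/12 + -1·3 = 229/24
u_8 = 1·229/24 + 1·49/6 + 1/2·49/12 + -1·7/12 = 115/6
u_9 = 1·115/6 + 1·229/24 + 1/2·49/6 + -1·49/12 = 689/24
u_10 = 1·689/24 + 1·115/6 + 1/2·229/24 + -1·49/6 = 2135/48
u_11 = 1·2135/48 + 1·689/24 + 1/2·115/6 + -1·229/24 = 3515/48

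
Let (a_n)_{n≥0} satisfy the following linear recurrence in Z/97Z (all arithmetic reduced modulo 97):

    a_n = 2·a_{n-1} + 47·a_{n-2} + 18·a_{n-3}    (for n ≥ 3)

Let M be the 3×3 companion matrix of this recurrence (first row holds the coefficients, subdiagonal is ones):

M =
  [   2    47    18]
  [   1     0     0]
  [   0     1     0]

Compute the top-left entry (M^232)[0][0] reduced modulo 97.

(M^232)[0][0] is the top entry after applying M 232 times to the unit state (1, 0, 0). Equivalently it is h_{234} for the auxiliary sequence (h_n) obeying the same recurrence with h_2 = 1 and h_i = 0 for 0 ≤ i < 2:
h_3 = 2·1 + 47·0 + 18·0 = 2
h_4 = 2·2 + 47·1 + 18·0 = 51
h_5 = 2·51 + 47·2 + 18·1 = 20
h_6 = 2·20 + 47·51 + 18·2 = 48
h_7 = 2·48 + 47·20 + 18·51 = 14
h_8 = 2·14 + 47·48 + 18·20 = 25
Continuing the recurrence:
  h_9 = 20;  h_10 = 12;  h_11 = 56;  h_12 = 66;  h_13 = 70;  h_14 = 79
  h_15 = 77;  h_16 = 83;  h_17 = 66;  h_18 = 84;  h_19 = 11;  h_20 = 17
  h_21 = 26;  h_22 = 79;  h_23 = 37;  h_24 = 84;  h_25 = 31;  h_26 = 20
  h_27 = 2;  h_28 = 47;  h_29 = 63;  h_30 = 43;  h_31 = 13;  h_32 = 77
  h_33 = 84;  h_34 = 44;  h_35 = 87;  h_36 = 68;  h_37 = 70;  h_38 = 52
  h_39 = 59;  h_40 = 39;  h_41 = 4;  h_42 = 90;  h_43 = 3;  h_44 = 40
  h_45 = 95;  h_46 = 87;  h_47 = 24;  h_48 = 27;  h_49 = 32;  h_50 = 19
  h_51 = 88;  h_52 = 93;  h_53 = 8;  h_54 = 54;  h_55 = 24;  h_56 = 14
  h_57 = 91;  h_58 = 11;  h_59 = 89;  h_60 = 5;  h_61 = 26;  h_62 = 46
  h_63 = 46;  h_64 = 6;  h_65 = 92;  h_66 = 33;  h_67 = 36;  h_68 = 78
  h_69 = 17;  h_70 = 80;  h_71 = 35;  h_72 = 62;  h_73 = 8;  h_74 = 68
  h_75 = 76;  h_76 = 0;  h_77 = 43;  h_78 = 96;  h_79 = 79;  h_80 = 12
  h_81 = 33;  h_82 = 15;  h_83 = 51;  h_84 = 43;  h_85 = 37;  h_86 = 6
  h_87 = 3;  h_88 = 81;  h_89 = 23;  h_90 = 27;  h_91 = 71;  h_92 = 79
  h_93 = 4;  h_94 = 52;  h_95 = 65;  h_96 = 27;  h_97 = 68;  h_98 = 53
  h_99 = 5;  h_100 = 39;  h_101 = 6;  h_102 = 92;  h_103 = 4;  h_104 = 75
  h_105 = 54;  h_106 = 19;  h_107 = 46;  h_108 = 17;  h_109 = 16;  h_110 = 10
  h_111 = 11;  h_112 = 4;  h_113 = 26;  h_114 = 50;  h_115 = 36;  h_116 = 77
  h_117 = 30;  h_118 = 59;  h_119 = 4;  h_120 = 23;  h_121 = 35;  h_122 = 59
  h_123 = 43;  h_124 = 94;  h_125 = 70;  h_126 = 94;  h_127 = 29;  h_128 = 13
  h_129 = 74;  h_130 = 20;  h_131 = 66;  h_132 = 76;  h_133 = 25;  h_134 = 57
  h_135 = 38;  h_136 = 4;  h_137 = 7;  h_138 = 13;  h_139 = 39;  h_140 = 39
  h_141 = 11;  h_142 = 35;  h_143 = 28;  h_144 = 56;  h_145 = 21;  h_146 = 74
  h_147 = 9;  h_148 = 91;  h_149 = 94;  h_150 = 68;  h_151 = 81;  h_152 = 6
  h_153 = 96;  h_154 = 89;  h_155 = 45;  h_156 = 84;  h_157 = 5;  h_158 = 15
  h_159 = 31;  h_160 = 81;  h_161 = 46;  h_162 = 92;  h_163 = 21;  h_164 = 53
  h_165 = 33;  h_166 = 25;  h_167 = 33;  h_168 = 89;  h_169 = 45;  h_170 = 17
  h_171 = 65;  h_172 = 90;  h_173 = 49;  h_174 = 66;  h_175 = 78;  h_176 = 66
  h_177 = 39;  h_178 = 25;  h_179 = 64;  h_180 = 65;  h_181 = 96;  h_182 = 34
  h_183 = 27;  h_184 = 82;  h_185 = 8;  h_186 = 88;  h_187 = 88;  h_188 = 91
  h_189 = 82;  h_190 = 11;  h_191 = 82;  h_192 = 23;  h_193 = 24;  h_194 = 83
  h_195 = 59;  h_196 = 86;  h_197 = 74;  h_198 = 14;  h_199 = 10;  h_200 = 70
  h_201 = 86;  h_202 = 53;  h_203 = 73;  h_204 = 14;  h_205 = 48;  h_206 = 31
  h_207 = 48;  h_208 = 89;  h_209 = 82;  h_210 = 70;  h_211 = 67;  h_212 = 50
  h_213 = 47;  h_214 = 61;  h_215 = 30;  h_216 = 87;  h_217 = 63;  h_218 = 2
  h_219 = 69;  h_220 = 8;  h_221 = 94;  h_222 = 60;  h_223 = 26;  h_224 = 5
  h_225 = 81;  h_226 = 89;  h_227 = 1;  h_228 = 17;  h_229 = 34;  h_230 = 12
  h_231 = 85;  h_232 = 85
h_233 = 2·85 + 47·85 + 18·12 = 16
h_234 = 2·16 + 47·85 + 18·85 = 28

28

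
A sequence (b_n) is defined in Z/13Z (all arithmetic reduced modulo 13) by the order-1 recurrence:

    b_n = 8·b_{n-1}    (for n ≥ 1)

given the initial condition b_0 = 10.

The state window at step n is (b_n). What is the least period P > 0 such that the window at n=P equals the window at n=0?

n=0: window = (10)
n=1: window = (2)
n=2: window = (3)
n=3: window = (11)
n=4: window = (10)
window at n=4 equals window at n=0 → period = 4

4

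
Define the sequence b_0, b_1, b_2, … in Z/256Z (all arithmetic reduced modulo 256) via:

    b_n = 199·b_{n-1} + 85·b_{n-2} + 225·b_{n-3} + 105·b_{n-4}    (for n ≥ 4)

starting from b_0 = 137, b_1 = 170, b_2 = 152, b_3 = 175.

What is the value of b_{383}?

b_4 = 199·175 + 85·152 + 225·170 + 105·137 = 28
b_5 = 199·28 + 85·175 + 225·152 + 105·170 = 49
b_6 = 199·49 + 85·28 + 225·175 + 105·152 = 138
b_7 = 199·138 + 85·49 + 225·28 + 105·175 = 238
b_8 = 199·238 + 85·138 + 225·49 + 105·28 = 97
b_9 = 199·97 + 85·238 + 225·138 + 105·49 = 208
Continuing the recurrence:
  b_10 = 173;  b_11 = 106;  b_12 = 112;  b_13 = 159;  b_14 = 232;  b_15 = 13
  b_16 = 210;  b_17 = 174;  b_18 = 145;  b_19 = 100;  b_20 = 241;  b_21 = 90
  b_22 = 88;  b_23 = 31;  b_24 = 68;  b_25 = 105;  b_26 = 138;  b_27 = 158
  b_28 = 209;  b_29 = 72;  b_30 = 213;  b_31 = 250;  b_32 = 16;  b_33 = 47
  b_34 = 240;  b_35 = 197;  b_36 = 178;  b_37 = 254;  b_38 = 33;  b_39 = 60
  b_40 = 217;  b_41 = 202;  b_42 = 88;  b_43 = 207;  b_44 = 172;  b_45 = 161
  b_46 = 74;  b_47 = 14;  b_48 = 129;  b_49 = 0;  b_50 = 125;  b_51 = 74
  b_52 = 240;  b_53 = 255;  b_54 = 56;  b_55 = 125;  b_56 = 82;  b_57 = 14
  b_58 = 241;  b_59 = 84;  b_60 = 65;  b_61 = 250;  b_62 = 152;  b_63 = 191
  b_64 = 84;  b_65 = 217;  b_66 = 202;  b_67 = 62;  b_68 = 113;  b_69 = 248
  b_70 = 165;  b_71 = 90;  b_72 = 16;  b_73 = 15;  b_74 = 192;  b_75 = 53
  b_76 = 178;  b_77 = 222;  b_78 = 1;  b_79 = 172;  b_80 = 41;  b_81 = 234
  b_82 = 24;  b_83 = 239;  b_84 = 60;  b_85 = 17;  b_86 = 10;  b_87 = 46
  b_88 = 161;  b_89 = 48;  b_90 = 77;  b_91 = 42;  b_92 = 112;  b_93 = 95
  b_94 = 136;  b_95 = 237;  b_96 = 210;  b_97 = 110;  b_98 = 81;  b_99 = 68
  b_100 = 145;  b_101 = 154;  b_102 = 216;  b_103 = 95;  b_104 = 100;  b_105 = 73
  b_106 = 10;  b_107 = 222;  b_108 = 17;  b_109 = 168;  b_110 = 117;  b_111 = 186
  b_112 = 16;  b_113 = 239;  b_114 = 144;  b_115 = 165;  b_116 = 178;  b_117 = 190
  b_118 = 225;  b_119 = 28;  b_120 = 121;  b_121 = 10;  b_122 = 216;  b_123 = 15
  b_124 = 204;  b_125 = 129;  b_126 = 202;  b_127 = 78;  b_128 = 193;  b_129 = 96
  b_130 = 29;  b_131 = 10;  b_132 = 240;  b_133 = 191;  b_134 = 216;  b_135 = 93
  b_136 = 82;  b_137 = 206;  b_138 = 177;  b_139 = 52;  b_140 = 225;  b_141 = 58
  b_142 = 24;  b_143 = 255;  b_144 = 116;  b_145 = 185;  b_146 = 74;  b_147 = 126
  b_148 = 177;  b_149 = 88;  b_150 = 69;  b_151 = 26;  b_152 = 16;  b_153 = 207
  b_154 = 96;  b_155 = 21;  b_156 = 178;  b_157 = 158;  b_158 = 193;  b_159 = 140
  b_160 = 201;  b_161 = 42;  b_162 = 152;  b_163 = 47;  b_164 = 92;  b_165 = 241
  b_166 = 138;  b_167 = 110;  b_168 = 225;  b_169 = 144;  b_170 = 237;  b_171 = 234
  b_172 = 112;  b_173 = 31;  b_174 = 40;  b_175 = 205;  b_176 = 210;  b_177 = 46
  b_178 = 17;  b_179 = 36;  b_180 = 49;  b_181 = 218;  b_182 = 88;  b_183 = 159
  b_184 = 132;  b_185 = 41;  b_186 = 138;  b_187 = 30;  b_188 = 81;  b_189 = 8
  b_190 = 21;  b_191 = 122;  b_192 = 16;  b_193 = 175;  b_194 = 48;  b_195 = 133
  b_196 = 178;  b_197 = 126;  b_198 = 161;  b_199 = 252;  b_200 = 25;  b_201 = 74
  b_202 = 88;  b_203 = 79;  b_204 = 236;  b_205 = 97;  b_206 = 74;  b_207 = 142
  b_208 = 1;  b_209 = 192;  b_210 = 189;  b_211 = 202;  b_212 = 240;  b_213 = 127
  b_214 = 120;  b_215 = 61;  b_216 = 82;  b_217 = 142;  b_218 = 113;  b_219 = 20
  b_220 = 129;  b_221 = 122;  b_222 = 152;  b_223 = 63;  b_224 = 148;  b_225 = 153
  b_226 = 202;  b_227 = 190;  b_228 = 241;  b_229 = 184;  b_230 = 229;  b_231 = 218
  b_232 = 16;  b_233 = 143;  b_234 = 0;  b_235 = 245;  b_236 = 178;  b_237 = 94
  b_238 = 129;  b_239 = 108;  b_240 = 105;  b_241 = 106;  b_242 = 24;  b_243 = 111
  b_244 = 124;  b_245 = 209;  b_246 = 10;  b_247 = 174;  b_248 = 33;  b_249 = 240
  b_250 = 141;  b_251 = 170;  b_252 = 112;  b_253 = 223;  b_254 = 200;  b_255 = 173
  b_256 = 210;  b_257 = 238;  b_258 = 209;  b_259 = 4;  b_260 = 209;  b_261 = 26
  b_262 = 216;  b_263 = 223;  b_264 = 164;  b_265 = 9;  b_266 = 10;  b_267 = 94
  b_268 = 145;  b_269 = 104;  b_270 = 181;  b_271 = 58;  b_272 = 16;  b_273 = 111
  b_274 = 208;  b_275 = 101;  b_276 = 178;  b_277 = 62;  b_278 = 97;  b_279 = 220
  b_280 = 185;  b_281 = 138;  b_282 = 216;  b_283 = 143;  b_284 = 12;  b_285 = 65
  b_286 = 202;  b_287 = 206;  b_288 = 65;  b_289 = 32;  b_290 = 93;  b_291 = 138
  b_292 = 240;  b_293 = 63;  b_294 = 24;  b_295 = 29;  b_296 = 82;  b_297 = 78
  b_298 = 49;  b_299 = 244;  b_300 = 33;  b_301 = 186;  b_302 = 24;  b_303 = 127
  b_304 = 180;  b_305 = 121;  b_306 = 74;  b_307 = 254;  b_308 = 49;  b_309 = 24
  b_310 = 133;  b_311 = 154;  b_312 = 16;  b_313 = 79;  b_314 = 160;  b_315 = 213
  b_316 = 178;  b_317 = 30;  b_318 = 65;  b_319 = 76;  b_320 = 9;  b_321 = 170
  b_322 = 152;  b_323 = 175;  b_324 = 156;  b_325 = 177;  b_326 = 138;  b_327 = 238
  b_328 = 97;  b_329 = 80;  b_330 = 45;  b_331 = 106;  b_332 = 112;  b_333 = 159
  b_334 = 104;  b_335 = 141;  b_336 = 210;  b_337 = 174;  b_338 = 145;  b_339 = 228
  b_340 = 113;  b_341 = 90;  b_342 = 88;  b_343 = 31;  b_344 = 196;  b_345 = 233
  b_346 = 138;  b_347 = 158;  b_348 = 209;  b_349 = 200;  b_350 = 85;  b_351 = 250
  b_352 = 16;  b_353 = 47;  b_354 = 112;  b_355 = 69;  b_356 = 178;  b_357 = 254
  b_358 = 33;  b_359 = 188;  b_360 = 89;  b_361 = 202;  b_362 = 88;  b_363 = 207
  b_364 = 44;  b_365 = 33;  b_366 = 74;  b_367 = 14;  b_368 = 129;  b_369 = 128
  b_370 = 253;  b_371 = 74;  b_372 = 240;  b_373 = 255;  b_374 = 184;  b_375 = 253
  b_376 = 82;  b_377 = 14;  b_378 = 241;  b_379 = 212;  b_380 = 193;  b_381 = 250
b_382 = 199·250 + 85·193 + 225·212 + 105·241 = 152
b_383 = 199·152 + 85·250 + 225·193 + 105·212 = 191

191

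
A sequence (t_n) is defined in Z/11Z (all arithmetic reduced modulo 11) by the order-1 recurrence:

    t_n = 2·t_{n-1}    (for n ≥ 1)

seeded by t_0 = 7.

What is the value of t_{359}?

t_1 = 2·7 = 3
t_2 = 2·3 = 6
t_3 = 2·6 = 1
t_4 = 2·1 = 2
t_5 = 2·2 = 4
t_6 = 2·4 = 8
t_7 = 2·8 = 5
t_8 = 2·5 = 10
t_9 = 2·10 = 9
t_10 = 2·9 = 7
(t_10) = (7) = (t_0), so the sequence has period 10.
359 ≡ 9 (mod 10), hence t_359 = t_9 = 9.

9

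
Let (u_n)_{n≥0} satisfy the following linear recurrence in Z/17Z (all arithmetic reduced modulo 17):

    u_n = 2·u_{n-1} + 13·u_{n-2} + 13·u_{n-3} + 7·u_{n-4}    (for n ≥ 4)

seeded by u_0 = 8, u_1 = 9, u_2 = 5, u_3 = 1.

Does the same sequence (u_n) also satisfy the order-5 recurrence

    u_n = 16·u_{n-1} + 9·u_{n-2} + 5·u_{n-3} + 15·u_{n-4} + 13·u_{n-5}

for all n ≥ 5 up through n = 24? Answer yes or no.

no

Terms u_0..u_24: 8, 9, 5, 1, 2, 9, 7, 11, 6, 3, 4, 15, 10, 16, 11, 6, 8, 9, 5, 1, 2, 9, 7, 11, 6
n=5: candidate gives 16, actual u_5 = 9 ✗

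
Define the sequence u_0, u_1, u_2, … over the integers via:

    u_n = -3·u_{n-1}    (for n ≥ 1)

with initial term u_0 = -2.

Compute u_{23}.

u_1 = -3·-2 = 6
u_2 = -3·6 = -18
u_3 = -3·-18 = 54
u_4 = -3·54 = -162
u_5 = -3·-162 = 486
u_6 = -3·486 = -1458
u_7 = -3·-1458 = 4374
u_8 = -3·4374 = -13122
u_9 = -3·-13122 = 39366
u_10 = -3·39366 = -118098
u_11 = -3·-118098 = 354294
u_12 = -3·354294 = -1062882
u_13 = -3·-1062882 = 3188646
u_14 = -3·3188646 = -9565938
u_15 = -3·-9565938 = 28697814
u_16 = -3·28697814 = -86093442
u_17 = -3·-86093442 = 258280326
u_18 = -3·258280326 = -774840978
u_19 = -3·-774840978 = 2324522934
u_20 = -3·2324522934 = -6973568802
u_21 = -3·-6973568802 = 20920706406
u_22 = -3·20920706406 = -62762119218
u_23 = -3·-62762119218 = 188286357654

188286357654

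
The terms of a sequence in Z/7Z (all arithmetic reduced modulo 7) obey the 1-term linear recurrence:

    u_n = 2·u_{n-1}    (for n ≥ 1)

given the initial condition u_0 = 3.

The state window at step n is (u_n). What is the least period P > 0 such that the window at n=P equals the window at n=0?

3

n=0: window = (3)
n=1: window = (6)
n=2: window = (5)
n=3: window = (3)
window at n=3 equals window at n=0 → period = 3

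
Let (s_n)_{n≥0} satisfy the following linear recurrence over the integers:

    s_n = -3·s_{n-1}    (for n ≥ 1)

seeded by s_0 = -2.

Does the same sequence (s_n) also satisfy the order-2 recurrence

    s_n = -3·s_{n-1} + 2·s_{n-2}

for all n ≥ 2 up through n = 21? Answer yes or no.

no

Terms s_0..s_21: -2, 6, -18, 54, -162, 486, -1458, 4374, -13122, 39366, -118098, 354294, -1062882, 3188646, -9565938, 28697814, -86093442, 258280326, -774840978, 2324522934, -6973568802, 20920706406
n=2: candidate gives -22, actual s_2 = -18 ✗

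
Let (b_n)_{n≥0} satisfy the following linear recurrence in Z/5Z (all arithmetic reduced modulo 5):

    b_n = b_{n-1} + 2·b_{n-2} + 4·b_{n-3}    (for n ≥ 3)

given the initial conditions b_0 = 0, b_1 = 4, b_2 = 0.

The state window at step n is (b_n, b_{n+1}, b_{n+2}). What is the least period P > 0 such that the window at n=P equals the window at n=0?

n=0: window = (0, 4, 0)
n=1: window = (4, 0, 3)
n=2: window = (0, 3, 4)
n=3: window = (3, 4, 0)
n=4: window = (4, 0, 0)
n=5: window = (0, 0, 1)
n=6: window = (0, 1, 1)
n=7: window = (1, 1, 3)
n=8: window = (1, 3, 4)
n=9: window = (3, 4, 4)
n=10: window = (4, 4, 4)
n=11: window = (4, 4, 3)
n=12: window = (4, 3, 2)
n=13: window = (3, 2, 4)
n=14: window = (2, 4, 0)
n=15: window = (4, 0, 1)
n=16: window = (0, 1, 2)
n=17: window = (1, 2, 4)
n=18: window = (2, 4, 2)
n=19: window = (4, 2, 3)
n=20: window = (2, 3, 3)
n=21: window = (3, 3, 2)
n=22: window = (3, 2, 0)
n=23: window = (2, 0, 1)
n=24: window = (0, 1, 4)
n=25: window = (1, 4, 1)
n=26: window = (4, 1, 3)
n=27: window = (1, 3, 1)
n=28: window = (3, 1, 1)
n=29: window = (1, 1, 0)
n=30: window = (1, 0, 1)
n=31: window = (0, 1, 0)
n=32: window = (1, 0, 2)
n=33: window = (0, 2, 1)
n=34: window = (2, 1, 0)
n=35: window = (1, 0, 0)
n=36: window = (0, 0, 4)
n=37: window = (0, 4, 4)
n=38: window = (4, 4, 2)
n=39: window = (4, 2, 1)
n=40: window = (2, 1, 1)
…
n=60: window = (4, 4, 0)
n=61: window = (4, 0, 4)
n=62: window = (0, 4, 0)
window at n=62 equals window at n=0 → period = 62

62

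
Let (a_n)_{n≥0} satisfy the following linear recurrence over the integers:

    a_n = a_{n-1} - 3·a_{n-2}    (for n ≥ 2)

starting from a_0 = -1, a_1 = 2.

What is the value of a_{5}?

-13

a_2 = 1·2 + -3·-1 = 5
a_3 = 1·5 + -3·2 = -1
a_4 = 1·-1 + -3·5 = -16
a_5 = 1·-16 + -3·-1 = -13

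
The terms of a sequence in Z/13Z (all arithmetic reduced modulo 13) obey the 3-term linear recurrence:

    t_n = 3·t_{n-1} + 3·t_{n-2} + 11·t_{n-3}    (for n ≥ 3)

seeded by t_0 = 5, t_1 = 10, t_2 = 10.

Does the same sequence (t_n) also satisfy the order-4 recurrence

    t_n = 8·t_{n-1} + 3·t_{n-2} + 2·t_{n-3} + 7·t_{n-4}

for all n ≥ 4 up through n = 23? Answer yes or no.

Terms t_0..t_23: 5, 10, 10, 11, 4, 12, 0, 2, 8, 4, 6, 1, 0, 4, 10, 3, 5, 4, 8, 0, 3, 6, 1, 2
n=4: candidate gives 4, actual t_4 = 4 ✓
n=5: candidate gives 12, actual t_5 = 12 ✓
n=6: candidate gives 5, actual t_6 = 0 ✗

no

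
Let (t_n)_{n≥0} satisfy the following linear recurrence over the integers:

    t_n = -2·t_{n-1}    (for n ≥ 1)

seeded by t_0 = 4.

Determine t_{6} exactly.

t_1 = -2·4 = -8
t_2 = -2·-8 = 16
t_3 = -2·16 = -32
t_4 = -2·-32 = 64
t_5 = -2·64 = -128
t_6 = -2·-128 = 256

256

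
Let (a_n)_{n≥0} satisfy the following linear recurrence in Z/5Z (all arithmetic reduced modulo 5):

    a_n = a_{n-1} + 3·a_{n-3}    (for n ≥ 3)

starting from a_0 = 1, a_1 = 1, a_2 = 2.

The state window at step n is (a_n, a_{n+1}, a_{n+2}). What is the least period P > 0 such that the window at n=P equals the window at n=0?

n=0: window = (1, 1, 2)
n=1: window = (1, 2, 0)
n=2: window = (2, 0, 3)
n=3: window = (0, 3, 4)
n=4: window = (3, 4, 4)
n=5: window = (4, 4, 3)
n=6: window = (4, 3, 0)
n=7: window = (3, 0, 2)
n=8: window = (0, 2, 1)
n=9: window = (2, 1, 1)
n=10: window = (1, 1, 2)
window at n=10 equals window at n=0 → period = 10

10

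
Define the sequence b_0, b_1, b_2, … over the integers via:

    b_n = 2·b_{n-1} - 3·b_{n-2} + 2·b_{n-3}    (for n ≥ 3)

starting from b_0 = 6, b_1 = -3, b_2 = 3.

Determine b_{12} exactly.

b_3 = 2·3 + -3·-3 + 2·6 = 27
b_4 = 2·27 + -3·3 + 2·-3 = 39
b_5 = 2·39 + -3·27 + 2·3 = 3
b_6 = 2·3 + -3·39 + 2·27 = -57
b_7 = 2·-57 + -3·3 + 2·39 = -45
b_8 = 2·-45 + -3·-57 + 2·3 = 87
b_9 = 2·87 + -3·-45 + 2·-57 = 195
b_10 = 2·195 + -3·87 + 2·-45 = 39
b_11 = 2·39 + -3·195 + 2·87 = -333
b_12 = 2·-333 + -3·39 + 2·195 = -393

-393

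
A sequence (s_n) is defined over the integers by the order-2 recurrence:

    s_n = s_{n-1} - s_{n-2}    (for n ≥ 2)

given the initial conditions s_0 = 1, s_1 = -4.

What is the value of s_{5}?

s_2 = 1·-4 + -1·1 = -5
s_3 = 1·-5 + -1·-4 = -1
s_4 = 1·-1 + -1·-5 = 4
s_5 = 1·4 + -1·-1 = 5

5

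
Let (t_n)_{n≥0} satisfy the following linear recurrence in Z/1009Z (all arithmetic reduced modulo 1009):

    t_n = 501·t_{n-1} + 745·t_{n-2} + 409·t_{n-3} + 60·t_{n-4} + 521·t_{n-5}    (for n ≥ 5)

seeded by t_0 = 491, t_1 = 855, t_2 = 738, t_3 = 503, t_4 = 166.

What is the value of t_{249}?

t_5 = 501·166 + 745·503 + 409·738 + 60·855 + 521·491 = 341
t_6 = 501·341 + 745·166 + 409·503 + 60·738 + 521·855 = 144
t_7 = 501·144 + 745·341 + 409·166 + 60·503 + 521·738 = 552
t_8 = 501·552 + 745·144 + 409·341 + 60·166 + 521·503 = 232
t_9 = 501·232 + 745·552 + 409·144 + 60·341 + 521·166 = 131
t_10 = 501·131 + 745·232 + 409·552 + 60·144 + 521·341 = 744
Continuing the recurrence:
  t_11 = 368;  t_12 = 992;  t_13 = 443;  t_14 = 469;  t_15 = 124;  t_16 = 440
  t_17 = 711;  t_18 = 814;  t_19 = 45;  t_20 = 769;  t_21 = 494;  t_22 = 861
  t_23 = 972;  t_24 = 565;  t_25 = 686;  t_26 = 71;  t_27 = 170;  t_28 = 401
  t_29 = 950;  t_30 = 136;  t_31 = 284;  t_32 = 142;  t_33 = 885;  t_34 = 19
  t_35 = 555;  t_36 = 432;  t_37 = 947;  t_38 = 259;  t_39 = 756;  t_40 = 751
  t_41 = 459;  t_42 = 248;  t_43 = 156;  t_44 = 654;  t_45 = 522;  t_46 = 62
  t_47 = 644;  t_48 = 584;  t_49 = 345;  t_50 = 779;  t_51 = 570;  t_52 = 309
  t_53 = 126;  t_54 = 232;  t_55 = 621;  t_56 = 418;  t_57 = 157;  t_58 = 169
  t_59 = 1003;  t_60 = 963;  t_61 = 409;  t_62 = 809;  t_63 = 950;  t_64 = 998
  t_65 = 478;  t_66 = 605;  t_67 = 98;  t_68 = 4;  t_69 = 330;  t_70 = 329
  t_71 = 866;  t_72 = 526;  t_73 = 646;  t_74 = 130;  t_75 = 119;  t_76 = 374
  t_77 = 281;  t_78 = 203;  t_79 = 78;  t_80 = 207;  t_81 = 490;  t_82 = 932
  t_83 = 935;  t_84 = 616;  t_85 = 36;  t_86 = 141;  t_87 = 130;  t_88 = 676
  t_89 = 10;  t_90 = 769;  t_91 = 777;  t_92 = 986;  t_93 = 652;  t_94 = 612
  t_95 = 243;  t_96 = 664;  t_97 = 88;  t_98 = 522;  t_99 = 783;  t_100 = 842
  t_101 = 904;  t_102 = 433;  t_103 = 882;  t_104 = 464;  t_105 = 668;  t_106 = 334
  t_107 = 176;  t_108 = 797;  t_109 = 387;  t_110 = 760;  t_111 = 101;  t_112 = 446
  t_113 = 646;  t_114 = 28;  t_115 = 102;  t_116 = 858;  t_117 = 397;  t_118 = 208
  t_119 = 727;  t_120 = 171;  t_121 = 648;  t_122 = 63;  t_123 = 689;  t_124 = 859
  t_125 = 619;  t_126 = 232;  t_127 = 944;  t_128 = 791;  t_129 = 162;  t_130 = 552
  t_131 = 263;  t_132 = 303;  t_133 = 463;  t_134 = 703;  t_135 = 411;  t_136 = 640
  t_137 = 195;  t_138 = 853;  t_139 = 385;  t_140 = 306;  t_141 = 32;  t_142 = 301
  t_143 = 468;  t_144 = 590;  t_145 = 425;  t_146 = 789;  t_147 = 982;  t_148 = 169
  t_149 = 728;  t_150 = 686;  t_151 = 448;  t_152 = 163;  t_153 = 346;  t_154 = 451
  t_155 = 340;  t_156 = 90;  t_157 = 285;  t_158 = 262;  t_159 = 98;  t_160 = 551
  t_161 = 574;  t_162 = 310;  t_163 = 203;  t_164 = 732;  t_165 = 655;  t_166 = 818
  t_167 = 649;  t_168 = 77;  t_169 = 931;  t_170 = 51;  t_171 = 921;  t_172 = 36
  t_173 = 700;  t_174 = 241;  t_175 = 208;  t_176 = 676;  t_177 = 138;  t_178 = 747
  t_179 = 635;  t_180 = 390;  t_181 = 566;  t_182 = 71;  t_183 = 732;  t_184 = 392
  t_185 = 939;  t_186 = 881;  t_187 = 854;  t_188 = 438;  t_189 = 402;  t_190 = 423
  t_191 = 86;  t_192 = 997;  t_193 = 72;  t_194 = 482;  t_195 = 158;  t_196 = 219
  t_197 = 873;  t_198 = 57;  t_199 = 944;  t_200 = 293;  t_201 = 595;  t_202 = 597
  t_203 = 86;  t_204 = 549;  t_205 = 769;  t_206 = 787;  t_207 = 484;  t_208 = 176
  t_209 = 980;  t_210 = 621;  t_211 = 430;  t_212 = 658;  t_213 = 88;  t_214 = 794
  t_215 = 169;  t_216 = 1007;  t_217 = 637;  t_218 = 981;  t_219 = 658;  t_220 = 401
  t_221 = 447;  t_222 = 3;  t_223 = 757;  t_224 = 895;  t_225 = 186;  t_226 = 22
  t_227 = 617;  t_228 = 100;  t_229 = 335;  t_230 = 631;  t_231 = 247;  t_232 = 882
  t_233 = 653;  t_234 = 87;  t_235 = 374;  t_236 = 627;  t_237 = 998;  t_238 = 444
  t_239 = 662;  t_240 = 479;  t_241 = 711;  t_242 = 778;  t_243 = 62;  t_244 = 746
  t_245 = 168;  t_246 = 759;  t_247 = 719
t_248 = 501·719 + 745·759 + 409·168 + 60·746 + 521·62 = 899
t_249 = 501·899 + 745·719 + 409·759 + 60·168 + 521·746 = 111

111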